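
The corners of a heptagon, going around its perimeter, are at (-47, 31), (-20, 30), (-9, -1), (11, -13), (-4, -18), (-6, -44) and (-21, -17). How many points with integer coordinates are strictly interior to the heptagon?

The shoelace formula gives twice the area as |((-47)·30 − (-20)·31) + ((-20)·(-1) − (-9)·30) + ((-9)·(-13) − 11·(-1)) + (11·(-18) − (-4)·(-13)) + ((-4)·(-44) − (-6)·(-18)) + ((-6)·(-17) − (-21)·(-44)) + ((-21)·31 − (-47)·(-17))| = 2826, so the area is 1413.
Summing gcd(|Δx|,|Δy|) over the edges gives the boundary count: gcd(27,1) + gcd(11,31) + gcd(20,12) + gcd(15,5) + gcd(2,26) + gcd(15,27) + gcd(26,48) = 1+1+4+5+2+3+2 = 18.
By Pick's theorem A = I + B/2 − 1, so I = 1413 − 18/2 + 1 = 1405.

1405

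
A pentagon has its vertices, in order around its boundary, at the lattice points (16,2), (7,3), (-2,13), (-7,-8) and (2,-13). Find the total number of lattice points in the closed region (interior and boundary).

282

By the shoelace formula, twice the signed area is |(16·3 − 7·2) + (7·13 − (-2)·3) + ((-2)·(-8) − (-7)·13) + ((-7)·(-13) − 2·(-8)) + (2·2 − 16·(-13))| = 557, so the area is 557/2.
The number of boundary lattice points is Σ gcd(|Δx|,|Δy|) = gcd(9,1) + gcd(9,10) + gcd(5,21) + gcd(9,5) + gcd(14,15) = 1+1+1+1+1 = 5.
Pick's theorem gives I = A − B/2 + 1 = 557/2 − 5/2 + 1 = 277, so the closed region contains I + B = 277 + 5 = 282 lattice points.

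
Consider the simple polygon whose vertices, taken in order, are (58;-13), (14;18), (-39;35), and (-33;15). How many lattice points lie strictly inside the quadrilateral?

Using the shoelace formula, 2A = |(58·18 − 14·(-13)) + (14·35 − (-39)·18) + ((-39)·15 − (-33)·35) + ((-33)·(-13) − 58·15)| = 2547, so the area is 2547/2.
Along each edge there are gcd(|Δx|,|Δy|)+1 lattice points, so counting each shared vertex once the boundary has gcd(44,31) + gcd(53,17) + gcd(6,20) + gcd(91,28) = 1+1+2+7 = 11.
By Pick's theorem A = I + B/2 − 1, so I = 2547/2 − 11/2 + 1 = 1269.

1269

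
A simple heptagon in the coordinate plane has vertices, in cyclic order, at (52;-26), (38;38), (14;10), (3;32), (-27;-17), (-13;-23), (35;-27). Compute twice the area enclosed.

Using the shoelace formula, 2A = |[52·38 − 38·(-26)] + [38·10 − 14·38] + [14·32 − 3·10] + [3·(-17) − (-27)·32] + [(-27)·(-23) − (-13)·(-17)] + [(-13)·(-27) − 35·(-23)] + [35·(-26) − 52·(-27)]| = 6093, so the area is 6093/2.

6093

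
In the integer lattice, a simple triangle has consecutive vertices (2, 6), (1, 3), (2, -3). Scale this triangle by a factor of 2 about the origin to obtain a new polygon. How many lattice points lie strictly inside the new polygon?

Using the shoelace formula, 2A = |[2·3 − 1·6] + [1·(-3) − 2·3] + [2·6 − 2·(-3)]| = 9, so the area is 9/2.
Summing gcd(|Δx|,|Δy|) over the edges gives the boundary count: gcd(1,3) + gcd(1,6) + gcd(0,9) = 1+1+9 = 11.
Scaling by 2 multiplies the area by 2² = 4 (so the new area is 18) and multiplies the boundary lattice-point count by 2, giving 22.
By Pick's theorem, the interior count of the dilated polygon is 18 − 22/2 + 1 = 8.

8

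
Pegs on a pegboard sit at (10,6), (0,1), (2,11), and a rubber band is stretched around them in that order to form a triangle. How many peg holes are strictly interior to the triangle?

The shoelace formula gives twice the area as |[10·1 − 0·6] + [0·11 − 2·1] + [2·6 − 10·11]| = 90, so the area is 45.
The number of boundary lattice points is Σ gcd(|Δx|,|Δy|) = gcd(10,5) + gcd(2,10) + gcd(8,5) = 5+2+1 = 8.
Pick's theorem gives I = A − B/2 + 1 = 45 − 8/2 + 1 = 42.

42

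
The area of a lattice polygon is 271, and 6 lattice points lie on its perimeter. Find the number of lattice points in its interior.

269

From Pick's theorem, I = A − B/2 + 1 = 271 − 6/2 + 1 = 269.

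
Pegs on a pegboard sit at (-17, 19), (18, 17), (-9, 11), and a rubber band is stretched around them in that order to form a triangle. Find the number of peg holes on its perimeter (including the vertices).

Along each edge there are gcd(|Δx|,|Δy|)+1 lattice points, so counting each shared vertex once the boundary has gcd(35,2) + gcd(27,6) + gcd(8,8) = 1+3+8 = 12.

12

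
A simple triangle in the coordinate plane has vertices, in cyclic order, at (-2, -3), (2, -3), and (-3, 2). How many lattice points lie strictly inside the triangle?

Using the shoelace formula, 2A = |((-2)·(-3) − 2·(-3)) + (2·2 − (-3)·(-3)) + ((-3)·(-3) − (-2)·2)| = 20, so the area is 10.
Along each edge there are gcd(|Δx|,|Δy|)+1 lattice points, so counting each shared vertex once the boundary has gcd(4,0) + gcd(5,5) + gcd(1,5) = 4+5+1 = 10.
Pick's theorem gives I = A − B/2 + 1 = 10 − 10/2 + 1 = 6.

6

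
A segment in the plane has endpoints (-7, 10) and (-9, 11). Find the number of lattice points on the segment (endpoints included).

2

The number of lattice points on a segment between lattice points is gcd(|Δx|,|Δy|) + 1 = gcd(2,1) + 1 = 1 + 1 = 2.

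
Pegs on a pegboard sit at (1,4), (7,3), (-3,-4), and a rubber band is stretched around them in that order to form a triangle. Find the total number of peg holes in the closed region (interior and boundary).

Using the shoelace formula, 2A = |[1·3 − 7·4] + [7·(-4) − (-3)·3] + [(-3)·4 − 1·(-4)]| = 52, so the area is 26.
Along each edge there are gcd(|Δx|,|Δy|)+1 lattice points, so counting each shared vertex once the boundary has gcd(6,1) + gcd(10,7) + gcd(4,8) = 1+1+4 = 6.
Pick's theorem gives I = A − B/2 + 1 = 26 − 6/2 + 1 = 24, so the closed region contains I + B = 24 + 6 = 30 lattice points.

30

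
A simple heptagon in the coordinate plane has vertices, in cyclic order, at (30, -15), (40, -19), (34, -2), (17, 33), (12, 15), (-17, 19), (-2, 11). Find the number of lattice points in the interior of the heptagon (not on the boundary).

By the shoelace formula, twice the signed area is |[30·(-19) − 40·(-15)] + [40·(-2) − 34·(-19)] + [34·33 − 17·(-2)] + [17·15 − 12·33] + [12·19 − (-17)·15] + [(-17)·11 − (-2)·19] + [(-2)·(-15) − 30·11]| = 1645, so the area is 1645/2.
Summing gcd(|Δx|,|Δy|) over the edges gives the boundary count: gcd(10,4) + gcd(6,17) + gcd(17,35) + gcd(5,18) + gcd(29,4) + gcd(15,8) + gcd(32,26) = 2+1+1+1+1+1+2 = 9.
By Pick's theorem A = I + B/2 − 1, so I = 1645/2 − 9/2 + 1 = 819.

819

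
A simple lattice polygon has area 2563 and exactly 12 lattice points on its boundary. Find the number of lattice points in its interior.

2558

Pick's theorem A = I + B/2 − 1 rearranges to I = A − B/2 + 1 = 2563 − 12/2 + 1 = 2558.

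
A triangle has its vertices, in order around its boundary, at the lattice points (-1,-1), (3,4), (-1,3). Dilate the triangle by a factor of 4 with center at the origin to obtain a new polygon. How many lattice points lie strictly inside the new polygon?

117

By the shoelace formula, twice the signed area is |((-1)·4 − 3·(-1)) + (3·3 − (-1)·4) + ((-1)·(-1) − (-1)·3)| = 16, so the area is 8.
The number of boundary lattice points is Σ gcd(|Δx|,|Δy|) = gcd(4,5) + gcd(4,1) + gcd(0,4) = 1+1+4 = 6.
Scaling by 4 multiplies the area by 4² = 16 (so the new area is 128) and multiplies the boundary lattice-point count by 4, giving 24.
By Pick's theorem, the interior count of the dilated polygon is 128 − 24/2 + 1 = 117.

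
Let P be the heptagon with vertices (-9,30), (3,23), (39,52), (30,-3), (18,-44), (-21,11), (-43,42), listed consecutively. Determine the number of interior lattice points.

3011

Using the shoelace formula, 2A = |((-9)·23 − 3·30) + (3·52 − 39·23) + (39·(-3) − 30·52) + (30·(-44) − 18·(-3)) + (18·11 − (-21)·(-44)) + ((-21)·42 − (-43)·11) + ((-43)·30 − (-9)·42)| = 6028, so the area is 3014.
Summing gcd(|Δx|,|Δy|) over the edges gives the boundary count: gcd(12,7) + gcd(36,29) + gcd(9,55) + gcd(12,41) + gcd(39,55) + gcd(22,31) + gcd(34,12) = 1+1+1+1+1+1+2 = 8.
Pick's theorem gives I = A − B/2 + 1 = 3014 − 8/2 + 1 = 3011.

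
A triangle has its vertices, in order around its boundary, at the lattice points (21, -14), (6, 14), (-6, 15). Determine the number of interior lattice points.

The shoelace formula gives twice the area as |[21·14 − 6·(-14)] + [6·15 − (-6)·14] + [(-6)·(-14) − 21·15]| = 321, so the area is 321/2.
Along each edge there are gcd(|Δx|,|Δy|)+1 lattice points, so counting each shared vertex once the boundary has gcd(15,28) + gcd(12,1) + gcd(27,29) = 1+1+1 = 3.
Pick's theorem gives I = A − B/2 + 1 = 321/2 − 3/2 + 1 = 160.

160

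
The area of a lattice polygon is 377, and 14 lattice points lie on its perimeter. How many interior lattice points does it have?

Pick's theorem A = I + B/2 − 1 rearranges to I = A − B/2 + 1 = 377 − 14/2 + 1 = 371.

371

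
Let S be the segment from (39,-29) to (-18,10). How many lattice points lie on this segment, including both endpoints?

4

The number of lattice points on a segment between lattice points is gcd(|Δx|,|Δy|) + 1 = gcd(57,39) + 1 = 3 + 1 = 4.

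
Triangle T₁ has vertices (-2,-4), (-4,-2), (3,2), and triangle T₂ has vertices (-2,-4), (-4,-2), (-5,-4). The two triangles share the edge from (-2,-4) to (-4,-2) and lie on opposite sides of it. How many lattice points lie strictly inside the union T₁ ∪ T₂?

12

The union is the simple quadrilateral with vertices (-2,-4), (3,2), (-4,-2), (-5,-4) in order.
The shoelace formula gives twice the area as |[(-2)·2 − 3·(-4)] + [3·(-2) − (-4)·2] + [(-4)·(-4) − (-5)·(-2)] + [(-5)·(-4) − (-2)·(-4)]| = 28, so the area is 14.
The number of boundary lattice points is Σ gcd(|Δx|,|Δy|) = gcd(5,6) + gcd(7,4) + gcd(1,2) + gcd(3,0) = 1+1+1+3 = 6.
By Pick's theorem I = A − B/2 + 1 = 14 − 6/2 + 1 = 12.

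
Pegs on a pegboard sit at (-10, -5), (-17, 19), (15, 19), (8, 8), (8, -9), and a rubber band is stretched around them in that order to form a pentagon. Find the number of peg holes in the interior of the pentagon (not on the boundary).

Using the shoelace formula, 2A = |((-10)·19 − (-17)·(-5)) + ((-17)·19 − 15·19) + (15·8 − 8·19) + (8·(-9) − 8·8) + (8·(-5) − (-10)·(-9))| = 1181, so the area is 590.5.
Along each edge there are gcd(|Δx|,|Δy|)+1 lattice points, so counting each shared vertex once the boundary has gcd(7,24) + gcd(32,0) + gcd(7,11) + gcd(0,17) + gcd(18,4) = 1+32+1+17+2 = 53.
Pick's theorem gives I = A − B/2 + 1 = 590.5 − 53/2 + 1 = 565.

565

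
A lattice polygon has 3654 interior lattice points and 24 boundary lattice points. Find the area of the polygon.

By Pick's theorem, A = I + B/2 − 1 = 3654 + 24/2 − 1 = 3665.

3665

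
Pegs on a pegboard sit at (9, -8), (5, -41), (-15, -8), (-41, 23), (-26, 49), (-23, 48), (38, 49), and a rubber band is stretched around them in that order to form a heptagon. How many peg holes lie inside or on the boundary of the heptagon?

3447

The shoelace formula gives twice the area as |[9·(-41) − 5·(-8)] + [5·(-8) − (-15)·(-41)] + [(-15)·23 − (-41)·(-8)] + [(-41)·49 − (-26)·23] + [(-26)·48 − (-23)·49] + [(-23)·49 − 38·48] + [38·(-8) − 9·49]| = 6885, so the area is 3442.5.
Summing gcd(|Δx|,|Δy|) over the edges gives the boundary count: gcd(4,33) + gcd(20,33) + gcd(26,31) + gcd(15,26) + gcd(3,1) + gcd(61,1) + gcd(29,57) = 1+1+1+1+1+1+1 = 7.
Pick's theorem gives I = A − B/2 + 1 = 3442.5 − 7/2 + 1 = 3440, so the closed region contains I + B = 3440 + 7 = 3447 lattice points.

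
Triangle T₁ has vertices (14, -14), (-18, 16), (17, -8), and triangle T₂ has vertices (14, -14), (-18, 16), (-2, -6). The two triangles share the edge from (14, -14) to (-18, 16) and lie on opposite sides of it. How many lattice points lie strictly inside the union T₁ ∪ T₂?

247

The union is the simple quadrilateral with vertices (14, -14), (17, -8), (-18, 16), (-2, -6) in order.
By the shoelace formula, twice the signed area is |(14·(-8) − 17·(-14)) + (17·16 − (-18)·(-8)) + ((-18)·(-6) − (-2)·16) + ((-2)·(-14) − 14·(-6))| = 506, so the area is 253.
Summing gcd(|Δx|,|Δy|) over the edges gives the boundary count: gcd(3,6) + gcd(35,24) + gcd(16,22) + gcd(16,8) = 3+1+2+8 = 14.
By Pick's theorem I = A − B/2 + 1 = 253 − 14/2 + 1 = 247.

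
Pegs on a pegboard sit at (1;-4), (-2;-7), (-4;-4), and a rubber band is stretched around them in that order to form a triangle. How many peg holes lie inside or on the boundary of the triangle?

Using the shoelace formula, 2A = |(1·(-7) − (-2)·(-4)) + ((-2)·(-4) − (-4)·(-7)) + ((-4)·(-4) − 1·(-4))| = 15, so the area is 15/2.
Summing gcd(|Δx|,|Δy|) over the edges gives the boundary count: gcd(3,3) + gcd(2,3) + gcd(5,0) = 3+1+5 = 9.
Pick's theorem gives I = A − B/2 + 1 = 15/2 − 9/2 + 1 = 4, so the closed region contains I + B = 4 + 9 = 13 lattice points.

13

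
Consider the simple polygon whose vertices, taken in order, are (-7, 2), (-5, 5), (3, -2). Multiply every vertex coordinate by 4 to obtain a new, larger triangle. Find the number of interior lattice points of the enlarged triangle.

297

By the shoelace formula, twice the signed area is |((-7)·5 − (-5)·2) + ((-5)·(-2) − 3·5) + (3·2 − (-7)·(-2))| = 38, so the area is 19.
Summing gcd(|Δx|,|Δy|) over the edges gives the boundary count: gcd(2,3) + gcd(8,7) + gcd(10,4) = 1+1+2 = 4.
Scaling by 4 multiplies the area by 4² = 16 (so the new area is 304) and multiplies the boundary lattice-point count by 4, giving 16.
By Pick's theorem, the interior count of the dilated polygon is 304 − 16/2 + 1 = 297.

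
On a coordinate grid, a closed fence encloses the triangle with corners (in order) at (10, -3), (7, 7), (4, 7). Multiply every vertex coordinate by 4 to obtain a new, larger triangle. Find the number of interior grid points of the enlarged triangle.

Using the shoelace formula, 2A = |(10·7 − 7·(-3)) + (7·7 − 4·7) + (4·(-3) − 10·7)| = 30, so the area is 15.
Summing gcd(|Δx|,|Δy|) over the edges gives the boundary count: gcd(3,10) + gcd(3,0) + gcd(6,10) = 1+3+2 = 6.
Scaling by 4 multiplies the area by 4² = 16 (so the new area is 240) and multiplies the boundary lattice-point count by 4, giving 24.
By Pick's theorem, the interior count of the dilated polygon is 240 − 24/2 + 1 = 229.

229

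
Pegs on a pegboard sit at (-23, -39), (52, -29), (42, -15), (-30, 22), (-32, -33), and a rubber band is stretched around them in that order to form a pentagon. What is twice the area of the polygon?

5790

Using the shoelace formula, 2A = |[(-23)·(-29) − 52·(-39)] + [52·(-15) − 42·(-29)] + [42·22 − (-30)·(-15)] + [(-30)·(-33) − (-32)·22] + [(-32)·(-39) − (-23)·(-33)]| = 5790, so the area is 2895.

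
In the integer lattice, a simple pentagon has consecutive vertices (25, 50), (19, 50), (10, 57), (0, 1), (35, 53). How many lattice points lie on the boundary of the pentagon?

Along each edge there are gcd(|Δx|,|Δy|)+1 lattice points, so counting each shared vertex once the boundary has gcd(6,0) + gcd(9,7) + gcd(10,56) + gcd(35,52) + gcd(10,3) = 6+1+2+1+1 = 11.

11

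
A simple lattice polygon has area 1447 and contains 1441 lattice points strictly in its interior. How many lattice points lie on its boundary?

14

Pick's theorem gives A = I + B/2 − 1, so B = 2(A − I + 1) = 2(1447 − 1441 + 1) = 14.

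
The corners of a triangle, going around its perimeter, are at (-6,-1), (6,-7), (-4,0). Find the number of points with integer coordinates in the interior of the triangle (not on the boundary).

9

By the shoelace formula, twice the signed area is |((-6)·(-7) − 6·(-1)) + (6·0 − (-4)·(-7)) + ((-4)·(-1) − (-6)·0)| = 24, so the area is 12.
Summing gcd(|Δx|,|Δy|) over the edges gives the boundary count: gcd(12,6) + gcd(10,7) + gcd(2,1) = 6+1+1 = 8.
Pick's theorem gives I = A − B/2 + 1 = 12 − 8/2 + 1 = 9.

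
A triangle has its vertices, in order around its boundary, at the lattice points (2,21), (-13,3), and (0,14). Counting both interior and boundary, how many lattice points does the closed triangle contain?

38

Using the shoelace formula, 2A = |[2·3 − (-13)·21] + [(-13)·14 − 0·3] + [0·21 − 2·14]| = 69, so the area is 34.5.
Along each edge there are gcd(|Δx|,|Δy|)+1 lattice points, so counting each shared vertex once the boundary has gcd(15,18) + gcd(13,11) + gcd(2,7) = 3+1+1 = 5.
Pick's theorem gives I = A − B/2 + 1 = 34.5 − 5/2 + 1 = 33, so the closed region contains I + B = 33 + 5 = 38 lattice points.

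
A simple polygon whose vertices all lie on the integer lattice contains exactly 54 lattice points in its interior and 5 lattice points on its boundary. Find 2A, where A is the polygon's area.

111

By Pick's theorem, A = I + B/2 − 1 = 54 + 5/2 − 1 = 111/2.
Hence 2A = 111.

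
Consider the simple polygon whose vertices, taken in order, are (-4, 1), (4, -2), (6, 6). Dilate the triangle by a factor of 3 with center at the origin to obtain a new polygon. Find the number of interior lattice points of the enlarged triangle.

Using the shoelace formula, 2A = |[(-4)·(-2) − 4·1] + [4·6 − 6·(-2)] + [6·1 − (-4)·6]| = 70, so the area is 35.
Summing gcd(|Δx|,|Δy|) over the edges gives the boundary count: gcd(8,3) + gcd(2,8) + gcd(10,5) = 1+2+5 = 8.
Scaling by 3 multiplies the area by 3² = 9 (so the new area is 315) and multiplies the boundary lattice-point count by 3, giving 24.
By Pick's theorem, the interior count of the dilated polygon is 315 − 24/2 + 1 = 304.

304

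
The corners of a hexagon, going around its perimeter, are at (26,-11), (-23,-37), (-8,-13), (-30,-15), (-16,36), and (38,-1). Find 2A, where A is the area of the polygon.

The shoelace formula gives twice the area as |(26·(-37) − (-23)·(-11)) + ((-23)·(-13) − (-8)·(-37)) + ((-8)·(-15) − (-30)·(-13)) + ((-30)·36 − (-16)·(-15)) + ((-16)·(-1) − 38·36) + (38·(-11) − 26·(-1))| = 4546, so the area is 2273.

4546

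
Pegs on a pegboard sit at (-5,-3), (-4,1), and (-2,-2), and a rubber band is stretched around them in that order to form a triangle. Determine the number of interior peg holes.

5

The shoelace formula gives twice the area as |((-5)·1 − (-4)·(-3)) + ((-4)·(-2) − (-2)·1) + ((-2)·(-3) − (-5)·(-2))| = 11, so the area is 11/2.
Summing gcd(|Δx|,|Δy|) over the edges gives the boundary count: gcd(1,4) + gcd(2,3) + gcd(3,1) = 1+1+1 = 3.
Pick's theorem gives I = A − B/2 + 1 = 11/2 − 3/2 + 1 = 5.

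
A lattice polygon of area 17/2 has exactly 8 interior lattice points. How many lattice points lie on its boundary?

Pick's theorem gives A = I + B/2 − 1, so B = 2(A − I + 1) = 2(17/2 − 8 + 1) = 3.

3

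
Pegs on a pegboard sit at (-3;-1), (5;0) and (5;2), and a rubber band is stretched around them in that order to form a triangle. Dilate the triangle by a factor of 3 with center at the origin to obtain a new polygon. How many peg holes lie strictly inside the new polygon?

67

The shoelace formula gives twice the area as |((-3)·0 − 5·(-1)) + (5·2 − 5·0) + (5·(-1) − (-3)·2)| = 16, so the area is 8.
Along each edge there are gcd(|Δx|,|Δy|)+1 lattice points, so counting each shared vertex once the boundary has gcd(8,1) + gcd(0,2) + gcd(8,3) = 1+2+1 = 4.
Scaling by 3 multiplies the area by 3² = 9 (so the new area is 72) and multiplies the boundary lattice-point count by 3, giving 12.
By Pick's theorem, the interior count of the dilated polygon is 72 − 12/2 + 1 = 67.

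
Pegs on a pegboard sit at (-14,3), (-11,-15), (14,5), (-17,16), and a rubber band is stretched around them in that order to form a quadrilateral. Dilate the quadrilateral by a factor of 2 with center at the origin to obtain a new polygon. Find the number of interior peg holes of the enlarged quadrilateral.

1751

By the shoelace formula, twice the signed area is |[(-14)·(-15) − (-11)·3] + [(-11)·5 − 14·(-15)] + [14·16 − (-17)·5] + [(-17)·3 − (-14)·16]| = 880, so the area is 440.
Along each edge there are gcd(|Δx|,|Δy|)+1 lattice points, so counting each shared vertex once the boundary has gcd(3,18) + gcd(25,20) + gcd(31,11) + gcd(3,13) = 3+5+1+1 = 10.
Scaling by 2 multiplies the area by 2² = 4 (so the new area is 1760) and multiplies the boundary lattice-point count by 2, giving 20.
By Pick's theorem, the interior count of the dilated polygon is 1760 − 20/2 + 1 = 1751.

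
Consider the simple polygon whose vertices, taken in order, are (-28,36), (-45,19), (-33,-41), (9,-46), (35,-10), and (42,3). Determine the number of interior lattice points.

4528

The shoelace formula gives twice the area as |[(-28)·19 − (-45)·36] + [(-45)·(-41) − (-33)·19] + [(-33)·(-46) − 9·(-41)] + [9·(-10) − 35·(-46)] + [35·3 − 42·(-10)] + [42·36 − (-28)·3]| = 9088, so the area is 4544.
The number of boundary lattice points is Σ gcd(|Δx|,|Δy|) = gcd(17,17) + gcd(12,60) + gcd(42,5) + gcd(26,36) + gcd(7,13) + gcd(70,33) = 17+12+1+2+1+1 = 34.
Pick's theorem gives I = A − B/2 + 1 = 4544 − 34/2 + 1 = 4528.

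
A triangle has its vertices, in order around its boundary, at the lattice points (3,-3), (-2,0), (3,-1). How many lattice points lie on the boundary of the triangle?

4

The number of boundary lattice points is Σ gcd(|Δx|,|Δy|) = gcd(5,3) + gcd(5,1) + gcd(0,2) = 1+1+2 = 4.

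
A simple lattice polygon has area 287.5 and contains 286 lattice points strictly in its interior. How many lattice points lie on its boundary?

Pick's theorem gives A = I + B/2 − 1, so B = 2(A − I + 1) = 2(287.5 − 286 + 1) = 5.

5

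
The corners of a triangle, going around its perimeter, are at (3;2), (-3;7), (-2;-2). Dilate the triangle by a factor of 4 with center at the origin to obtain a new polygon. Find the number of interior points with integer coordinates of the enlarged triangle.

Using the shoelace formula, 2A = |[3·7 − (-3)·2] + [(-3)·(-2) − (-2)·7] + [(-2)·2 − 3·(-2)]| = 49, so the area is 24.5.
Summing gcd(|Δx|,|Δy|) over the edges gives the boundary count: gcd(6,5) + gcd(1,9) + gcd(5,4) = 1+1+1 = 3.
Scaling by 4 multiplies the area by 4² = 16 (so the new area is 392) and multiplies the boundary lattice-point count by 4, giving 12.
By Pick's theorem, the interior count of the dilated polygon is 392 − 12/2 + 1 = 387.

387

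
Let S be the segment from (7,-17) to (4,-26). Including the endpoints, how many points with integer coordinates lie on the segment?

4

The number of lattice points on a segment between lattice points is gcd(|Δx|,|Δy|) + 1 = gcd(3,9) + 1 = 3 + 1 = 4.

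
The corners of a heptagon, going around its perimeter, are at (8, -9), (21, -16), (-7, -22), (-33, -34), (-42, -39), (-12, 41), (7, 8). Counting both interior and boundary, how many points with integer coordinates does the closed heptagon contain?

1931

Using the shoelace formula, 2A = |[8·(-16) − 21·(-9)] + [21·(-22) − (-7)·(-16)] + [(-7)·(-34) − (-33)·(-22)] + [(-33)·(-39) − (-42)·(-34)] + [(-42)·41 − (-12)·(-39)] + [(-12)·8 − 7·41] + [7·(-9) − 8·8]| = 3842, so the area is 1921.
Summing gcd(|Δx|,|Δy|) over the edges gives the boundary count: gcd(13,7) + gcd(28,6) + gcd(26,12) + gcd(9,5) + gcd(30,80) + gcd(19,33) + gcd(1,17) = 1+2+2+1+10+1+1 = 18.
Pick's theorem gives I = A − B/2 + 1 = 1921 − 18/2 + 1 = 1913, so the closed region contains I + B = 1913 + 18 = 1931 lattice points.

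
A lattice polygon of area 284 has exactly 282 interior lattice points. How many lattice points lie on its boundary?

Pick's theorem gives A = I + B/2 − 1, so B = 2(A − I + 1) = 2(284 − 282 + 1) = 6.

6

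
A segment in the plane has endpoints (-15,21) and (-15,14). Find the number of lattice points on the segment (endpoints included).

8

The number of lattice points on a segment between lattice points is gcd(|Δx|,|Δy|) + 1 = gcd(0,7) + 1 = 7 + 1 = 8.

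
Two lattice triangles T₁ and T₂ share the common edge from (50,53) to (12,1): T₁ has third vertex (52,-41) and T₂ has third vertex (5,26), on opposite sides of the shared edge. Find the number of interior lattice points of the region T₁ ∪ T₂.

The union is the simple quadrilateral with vertices (50,53), (52,-41), (12,1), (5,26) in order.
The shoelace formula gives twice the area as |[50·(-41) − 52·53] + [52·1 − 12·(-41)] + [12·26 − 5·1] + [5·53 − 50·26]| = 4990, so the area is 2495.
The number of boundary lattice points is Σ gcd(|Δx|,|Δy|) = gcd(2,94) + gcd(40,42) + gcd(7,25) + gcd(45,27) = 2+2+1+9 = 14.
By Pick's theorem I = A − B/2 + 1 = 2495 − 14/2 + 1 = 2489.

2489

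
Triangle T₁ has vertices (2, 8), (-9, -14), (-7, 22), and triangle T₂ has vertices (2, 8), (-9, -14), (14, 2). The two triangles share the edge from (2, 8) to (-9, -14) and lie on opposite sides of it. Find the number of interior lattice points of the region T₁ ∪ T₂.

The union is the simple quadrilateral with vertices (2, 8), (-7, 22), (-9, -14), (14, 2) in order.
Using the shoelace formula, 2A = |(2·22 − (-7)·8) + ((-7)·(-14) − (-9)·22) + ((-9)·2 − 14·(-14)) + (14·8 − 2·2)| = 682, so the area is 341.
Summing gcd(|Δx|,|Δy|) over the edges gives the boundary count: gcd(9,14) + gcd(2,36) + gcd(23,16) + gcd(12,6) = 1+2+1+6 = 10.
By Pick's theorem I = A − B/2 + 1 = 341 − 10/2 + 1 = 337.

337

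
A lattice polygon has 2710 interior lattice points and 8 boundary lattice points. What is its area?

2713

By Pick's theorem, A = I + B/2 − 1 = 2710 + 8/2 − 1 = 2713.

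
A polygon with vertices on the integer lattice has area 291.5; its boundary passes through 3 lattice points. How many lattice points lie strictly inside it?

From Pick's theorem, I = A − B/2 + 1 = 291.5 − 3/2 + 1 = 291.

291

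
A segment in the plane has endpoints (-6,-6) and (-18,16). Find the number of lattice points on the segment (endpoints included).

3

The number of lattice points on a segment between lattice points is gcd(|Δx|,|Δy|) + 1 = gcd(12,22) + 1 = 2 + 1 = 3.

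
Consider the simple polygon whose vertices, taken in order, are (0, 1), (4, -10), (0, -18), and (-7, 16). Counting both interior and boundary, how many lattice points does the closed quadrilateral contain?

By the shoelace formula, twice the signed area is |(0·(-10) − 4·1) + (4·(-18) − 0·(-10)) + (0·16 − (-7)·(-18)) + ((-7)·1 − 0·16)| = 209, so the area is 104.5.
Summing gcd(|Δx|,|Δy|) over the edges gives the boundary count: gcd(4,11) + gcd(4,8) + gcd(7,34) + gcd(7,15) = 1+4+1+1 = 7.
Pick's theorem gives I = A − B/2 + 1 = 104.5 − 7/2 + 1 = 102, so the closed region contains I + B = 102 + 7 = 109 lattice points.

109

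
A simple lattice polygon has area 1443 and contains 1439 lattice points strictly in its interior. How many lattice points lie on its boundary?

Pick's theorem gives A = I + B/2 − 1, so B = 2(A − I + 1) = 2(1443 − 1439 + 1) = 10.

10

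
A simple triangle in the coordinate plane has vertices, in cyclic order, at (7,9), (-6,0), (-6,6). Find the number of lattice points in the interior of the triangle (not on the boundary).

Using the shoelace formula, 2A = |(7·0 − (-6)·9) + ((-6)·6 − (-6)·0) + ((-6)·9 − 7·6)| = 78, so the area is 39.
Summing gcd(|Δx|,|Δy|) over the edges gives the boundary count: gcd(13,9) + gcd(0,6) + gcd(13,3) = 1+6+1 = 8.
By Pick's theorem A = I + B/2 − 1, so I = 39 − 8/2 + 1 = 36.

36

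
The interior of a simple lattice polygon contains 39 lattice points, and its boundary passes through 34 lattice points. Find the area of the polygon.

55

By Pick's theorem, A = I + B/2 − 1 = 39 + 34/2 − 1 = 55.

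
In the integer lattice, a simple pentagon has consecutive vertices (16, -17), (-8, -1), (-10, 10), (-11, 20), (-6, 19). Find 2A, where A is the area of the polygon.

By the shoelace formula, twice the signed area is |(16·(-1) − (-8)·(-17)) + ((-8)·10 − (-10)·(-1)) + ((-10)·20 − (-11)·10) + ((-11)·19 − (-6)·20) + ((-6)·(-17) − 16·19)| = 623, so the area is 311.5.

623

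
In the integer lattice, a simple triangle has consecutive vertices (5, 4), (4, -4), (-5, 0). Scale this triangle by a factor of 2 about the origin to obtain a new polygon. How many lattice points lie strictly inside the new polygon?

149

By the shoelace formula, twice the signed area is |[5·(-4) − 4·4] + [4·0 − (-5)·(-4)] + [(-5)·4 − 5·0]| = 76, so the area is 38.
Summing gcd(|Δx|,|Δy|) over the edges gives the boundary count: gcd(1,8) + gcd(9,4) + gcd(10,4) = 1+1+2 = 4.
Scaling by 2 multiplies the area by 2² = 4 (so the new area is 152) and multiplies the boundary lattice-point count by 2, giving 8.
By Pick's theorem, the interior count of the dilated polygon is 152 − 8/2 + 1 = 149.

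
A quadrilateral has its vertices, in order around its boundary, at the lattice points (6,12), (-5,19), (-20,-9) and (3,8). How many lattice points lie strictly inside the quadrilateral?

By the shoelace formula, twice the signed area is |[6·19 − (-5)·12] + [(-5)·(-9) − (-20)·19] + [(-20)·8 − 3·(-9)] + [3·12 − 6·8]| = 454, so the area is 227.
Along each edge there are gcd(|Δx|,|Δy|)+1 lattice points, so counting each shared vertex once the boundary has gcd(11,7) + gcd(15,28) + gcd(23,17) + gcd(3,4) = 1+1+1+1 = 4.
By Pick's theorem A = I + B/2 − 1, so I = 227 − 4/2 + 1 = 226.

226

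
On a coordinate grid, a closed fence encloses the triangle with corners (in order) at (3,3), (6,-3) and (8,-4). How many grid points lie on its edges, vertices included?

5

Along each edge there are gcd(|Δx|,|Δy|)+1 lattice points, so counting each shared vertex once the boundary has gcd(3,6) + gcd(2,1) + gcd(5,7) = 3+1+1 = 5.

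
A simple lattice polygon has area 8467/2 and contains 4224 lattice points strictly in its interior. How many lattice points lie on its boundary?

21

Pick's theorem gives A = I + B/2 − 1, so B = 2(A − I + 1) = 2(8467/2 − 4224 + 1) = 21.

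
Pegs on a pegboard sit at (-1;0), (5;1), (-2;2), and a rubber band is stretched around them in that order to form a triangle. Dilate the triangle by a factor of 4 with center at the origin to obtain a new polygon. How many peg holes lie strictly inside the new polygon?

The shoelace formula gives twice the area as |[(-1)·1 − 5·0] + [5·2 − (-2)·1] + [(-2)·0 − (-1)·2]| = 13, so the area is 13/2.
Along each edge there are gcd(|Δx|,|Δy|)+1 lattice points, so counting each shared vertex once the boundary has gcd(6,1) + gcd(7,1) + gcd(1,2) = 1+1+1 = 3.
Scaling by 4 multiplies the area by 4² = 16 (so the new area is 104) and multiplies the boundary lattice-point count by 4, giving 12.
By Pick's theorem, the interior count of the dilated polygon is 104 − 12/2 + 1 = 99.

99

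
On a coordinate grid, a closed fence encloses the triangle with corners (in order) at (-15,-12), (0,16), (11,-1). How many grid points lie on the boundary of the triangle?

Along each edge there are gcd(|Δx|,|Δy|)+1 lattice points, so counting each shared vertex once the boundary has gcd(15,28) + gcd(11,17) + gcd(26,11) = 1+1+1 = 3.

3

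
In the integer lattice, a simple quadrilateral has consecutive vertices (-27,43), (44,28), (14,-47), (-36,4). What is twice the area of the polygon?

Using the shoelace formula, 2A = |((-27)·28 − 44·43) + (44·(-47) − 14·28) + (14·4 − (-36)·(-47)) + ((-36)·43 − (-27)·4)| = 8184, so the area is 4092.

8184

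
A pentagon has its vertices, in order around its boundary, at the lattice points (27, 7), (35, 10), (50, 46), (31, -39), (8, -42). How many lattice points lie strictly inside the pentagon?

1018

The shoelace formula gives twice the area as |(27·10 − 35·7) + (35·46 − 50·10) + (50·(-39) − 31·46) + (31·(-42) − 8·(-39)) + (8·7 − 27·(-42))| = 2041, so the area is 1020.5.
The number of boundary lattice points is Σ gcd(|Δx|,|Δy|) = gcd(8,3) + gcd(15,36) + gcd(19,85) + gcd(23,3) + gcd(19,49) = 1+3+1+1+1 = 7.
Pick's theorem gives I = A − B/2 + 1 = 1020.5 − 7/2 + 1 = 1018.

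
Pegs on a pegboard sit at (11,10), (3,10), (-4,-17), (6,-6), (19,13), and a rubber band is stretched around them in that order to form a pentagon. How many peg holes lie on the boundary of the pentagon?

12

Summing gcd(|Δx|,|Δy|) over the edges gives the boundary count: gcd(8,0) + gcd(7,27) + gcd(10,11) + gcd(13,19) + gcd(8,3) = 8+1+1+1+1 = 12.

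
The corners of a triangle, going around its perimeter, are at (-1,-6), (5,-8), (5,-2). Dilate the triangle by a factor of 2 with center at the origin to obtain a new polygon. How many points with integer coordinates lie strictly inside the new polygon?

63

Using the shoelace formula, 2A = |((-1)·(-8) − 5·(-6)) + (5·(-2) − 5·(-8)) + (5·(-6) − (-1)·(-2))| = 36, so the area is 18.
The number of boundary lattice points is Σ gcd(|Δx|,|Δy|) = gcd(6,2) + gcd(0,6) + gcd(6,4) = 2+6+2 = 10.
Scaling by 2 multiplies the area by 2² = 4 (so the new area is 72) and multiplies the boundary lattice-point count by 2, giving 20.
By Pick's theorem, the interior count of the dilated polygon is 72 − 20/2 + 1 = 63.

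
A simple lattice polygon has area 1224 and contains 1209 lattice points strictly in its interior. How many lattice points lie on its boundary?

Pick's theorem gives A = I + B/2 − 1, so B = 2(A − I + 1) = 2(1224 − 1209 + 1) = 32.

32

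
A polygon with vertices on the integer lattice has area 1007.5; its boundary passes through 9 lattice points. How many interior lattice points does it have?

Pick's theorem A = I + B/2 − 1 rearranges to I = A − B/2 + 1 = 1007.5 − 9/2 + 1 = 1004.

1004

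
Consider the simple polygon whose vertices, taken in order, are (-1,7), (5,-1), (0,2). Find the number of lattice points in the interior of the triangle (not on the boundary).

10

Using the shoelace formula, 2A = |((-1)·(-1) − 5·7) + (5·2 − 0·(-1)) + (0·7 − (-1)·2)| = 22, so the area is 11.
Summing gcd(|Δx|,|Δy|) over the edges gives the boundary count: gcd(6,8) + gcd(5,3) + gcd(1,5) = 2+1+1 = 4.
By Pick's theorem A = I + B/2 − 1, so I = 11 − 4/2 + 1 = 10.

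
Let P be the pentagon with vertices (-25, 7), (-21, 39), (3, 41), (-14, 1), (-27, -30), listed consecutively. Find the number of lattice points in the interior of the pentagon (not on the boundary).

Using the shoelace formula, 2A = |((-25)·39 − (-21)·7) + ((-21)·41 − 3·39) + (3·1 − (-14)·41) + ((-14)·(-30) − (-27)·1) + ((-27)·7 − (-25)·(-30))| = 1721, so the area is 860.5.
Summing gcd(|Δx|,|Δy|) over the edges gives the boundary count: gcd(4,32) + gcd(24,2) + gcd(17,40) + gcd(13,31) + gcd(2,37) = 4+2+1+1+1 = 9.
By Pick's theorem A = I + B/2 − 1, so I = 860.5 − 9/2 + 1 = 857.

857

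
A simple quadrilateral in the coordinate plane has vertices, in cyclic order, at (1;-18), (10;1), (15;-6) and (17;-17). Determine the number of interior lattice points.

The shoelace formula gives twice the area as |(1·1 − 10·(-18)) + (10·(-6) − 15·1) + (15·(-17) − 17·(-6)) + (17·(-18) − 1·(-17))| = 336, so the area is 168.
Summing gcd(|Δx|,|Δy|) over the edges gives the boundary count: gcd(9,19) + gcd(5,7) + gcd(2,11) + gcd(16,1) = 1+1+1+1 = 4.
By Pick's theorem A = I + B/2 − 1, so I = 168 − 4/2 + 1 = 167.

167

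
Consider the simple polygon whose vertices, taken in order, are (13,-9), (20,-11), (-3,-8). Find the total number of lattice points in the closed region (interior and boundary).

By the shoelace formula, twice the signed area is |(13·(-11) − 20·(-9)) + (20·(-8) − (-3)·(-11)) + ((-3)·(-9) − 13·(-8))| = 25, so the area is 12.5.
Along each edge there are gcd(|Δx|,|Δy|)+1 lattice points, so counting each shared vertex once the boundary has gcd(7,2) + gcd(23,3) + gcd(16,1) = 1+1+1 = 3.
Pick's theorem gives I = A − B/2 + 1 = 12.5 − 3/2 + 1 = 12, so the closed region contains I + B = 12 + 3 = 15 lattice points.

15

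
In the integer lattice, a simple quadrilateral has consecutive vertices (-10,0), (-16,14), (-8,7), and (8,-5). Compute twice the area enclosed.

206

Using the shoelace formula, 2A = |[(-10)·14 − (-16)·0] + [(-16)·7 − (-8)·14] + [(-8)·(-5) − 8·7] + [8·0 − (-10)·(-5)]| = 206, so the area is 103.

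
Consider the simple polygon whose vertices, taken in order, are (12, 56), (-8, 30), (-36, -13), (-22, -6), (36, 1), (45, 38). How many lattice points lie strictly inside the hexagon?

2745

Using the shoelace formula, 2A = |(12·30 − (-8)·56) + ((-8)·(-13) − (-36)·30) + ((-36)·(-6) − (-22)·(-13)) + ((-22)·1 − 36·(-6)) + (36·38 − 45·1) + (45·56 − 12·38)| = 5503, so the area is 2751.5.
Summing gcd(|Δx|,|Δy|) over the edges gives the boundary count: gcd(20,26) + gcd(28,43) + gcd(14,7) + gcd(58,7) + gcd(9,37) + gcd(33,18) = 2+1+7+1+1+3 = 15.
Pick's theorem gives I = A − B/2 + 1 = 2751.5 − 15/2 + 1 = 2745.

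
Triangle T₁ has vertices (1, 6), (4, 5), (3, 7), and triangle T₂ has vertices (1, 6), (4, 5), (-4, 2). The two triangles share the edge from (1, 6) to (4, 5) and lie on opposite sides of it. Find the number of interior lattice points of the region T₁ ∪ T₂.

The union is the simple quadrilateral with vertices (1, 6), (3, 7), (4, 5), (-4, 2) in order.
The shoelace formula gives twice the area as |[1·7 − 3·6] + [3·5 − 4·7] + [4·2 − (-4)·5] + [(-4)·6 − 1·2]| = 22, so the area is 11.
Summing gcd(|Δx|,|Δy|) over the edges gives the boundary count: gcd(2,1) + gcd(1,2) + gcd(8,3) + gcd(5,4) = 1+1+1+1 = 4.
By Pick's theorem I = A − B/2 + 1 = 11 − 4/2 + 1 = 10.

10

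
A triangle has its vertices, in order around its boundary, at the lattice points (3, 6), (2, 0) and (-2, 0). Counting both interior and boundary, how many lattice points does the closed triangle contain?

The shoelace formula gives twice the area as |[3·0 − 2·6] + [2·0 − (-2)·0] + [(-2)·6 − 3·0]| = 24, so the area is 12.
Summing gcd(|Δx|,|Δy|) over the edges gives the boundary count: gcd(1,6) + gcd(4,0) + gcd(5,6) = 1+4+1 = 6.
Pick's theorem gives I = A − B/2 + 1 = 12 − 6/2 + 1 = 10, so the closed region contains I + B = 10 + 6 = 16 lattice points.

16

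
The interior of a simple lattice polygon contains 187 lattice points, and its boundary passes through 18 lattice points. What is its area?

Pick's theorem states A = I + B/2 − 1, so A = 187 + 18/2 − 1 = 195.

195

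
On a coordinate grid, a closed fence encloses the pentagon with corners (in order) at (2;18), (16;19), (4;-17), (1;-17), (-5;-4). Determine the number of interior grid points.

By the shoelace formula, twice the signed area is |[2·19 − 16·18] + [16·(-17) − 4·19] + [4·(-17) − 1·(-17)] + [1·(-4) − (-5)·(-17)] + [(-5)·18 − 2·(-4)]| = 820, so the area is 410.
Along each edge there are gcd(|Δx|,|Δy|)+1 lattice points, so counting each shared vertex once the boundary has gcd(14,1) + gcd(12,36) + gcd(3,0) + gcd(6,13) + gcd(7,22) = 1+12+3+1+1 = 18.
Pick's theorem gives I = A − B/2 + 1 = 410 − 18/2 + 1 = 402.

402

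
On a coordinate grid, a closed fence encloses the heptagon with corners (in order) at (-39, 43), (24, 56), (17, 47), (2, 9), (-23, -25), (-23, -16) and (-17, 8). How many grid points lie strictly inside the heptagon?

The shoelace formula gives twice the area as |[(-39)·56 − 24·43] + [24·47 − 17·56] + [17·9 − 2·47] + [2·(-25) − (-23)·9] + [(-23)·(-16) − (-23)·(-25)] + [(-23)·8 − (-17)·(-16)] + [(-17)·43 − (-39)·8]| = 3906, so the area is 1953.
Summing gcd(|Δx|,|Δy|) over the edges gives the boundary count: gcd(63,13) + gcd(7,9) + gcd(15,38) + gcd(25,34) + gcd(0,9) + gcd(6,24) + gcd(22,35) = 1+1+1+1+9+6+1 = 20.
By Pick's theorem A = I + B/2 − 1, so I = 1953 − 20/2 + 1 = 1944.

1944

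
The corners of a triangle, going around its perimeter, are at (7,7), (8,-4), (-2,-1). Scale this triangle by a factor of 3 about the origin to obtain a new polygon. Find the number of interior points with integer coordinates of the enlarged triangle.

Using the shoelace formula, 2A = |[7·(-4) − 8·7] + [8·(-1) − (-2)·(-4)] + [(-2)·7 − 7·(-1)]| = 107, so the area is 107/2.
The number of boundary lattice points is Σ gcd(|Δx|,|Δy|) = gcd(1,11) + gcd(10,3) + gcd(9,8) = 1+1+1 = 3.
Scaling by 3 multiplies the area by 3² = 9 (so the new area is 963/2) and multiplies the boundary lattice-point count by 3, giving 9.
By Pick's theorem, the interior count of the dilated polygon is 963/2 − 9/2 + 1 = 478.

478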